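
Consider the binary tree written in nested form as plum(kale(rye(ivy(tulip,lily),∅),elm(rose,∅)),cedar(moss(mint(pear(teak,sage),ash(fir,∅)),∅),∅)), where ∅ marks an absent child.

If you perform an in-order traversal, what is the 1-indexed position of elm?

In-order visits the left subtree, then the node, then the right subtree.
At plum: go left to kale.
  At kale: go left to rye.
    At rye: go left to ivy.
      At ivy: go left to tulip.
        tulip is a leaf — visit tulip.
      Visit ivy.
      At ivy: go right to lily.
        lily is a leaf — visit lily.
    Visit rye.
    At rye: no right child.
  Visit kale.
  At kale: go right to elm.
    At elm: go left to rose.
      rose is a leaf — visit rose.
    Visit elm.
    At elm: no right child.
Visit plum.
At plum: go right to cedar.
  At cedar: go left to moss.
    At moss: go left to mint.
      At mint: go left to pear.
        At pear: go left to teak.
          teak is a leaf — visit teak.
        Visit pear.
        At pear: go right to sage.
          sage is a leaf — visit sage.
      Visit mint.
      At mint: go right to ash.
        At ash: go left to fir.
          fir is a leaf — visit fir.
        Visit ash.
        At ash: no right child.
    Visit moss.
    At moss: no right child.
  Visit cedar.
  At cedar: no right child.
Full in-order sequence: tulip, ivy, lily, rye, kale, rose, elm, plum, teak, pear, sage, mint, fir, ash, moss, cedar.

7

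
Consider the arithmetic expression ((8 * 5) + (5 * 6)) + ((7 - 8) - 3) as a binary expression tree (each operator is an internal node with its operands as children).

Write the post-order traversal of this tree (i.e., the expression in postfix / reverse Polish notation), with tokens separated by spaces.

8 5 * 5 6 * + 7 8 - 3 - +

Post-order on an expression tree gives postfix notation: for each operator, emit left operand, right operand, then the operator.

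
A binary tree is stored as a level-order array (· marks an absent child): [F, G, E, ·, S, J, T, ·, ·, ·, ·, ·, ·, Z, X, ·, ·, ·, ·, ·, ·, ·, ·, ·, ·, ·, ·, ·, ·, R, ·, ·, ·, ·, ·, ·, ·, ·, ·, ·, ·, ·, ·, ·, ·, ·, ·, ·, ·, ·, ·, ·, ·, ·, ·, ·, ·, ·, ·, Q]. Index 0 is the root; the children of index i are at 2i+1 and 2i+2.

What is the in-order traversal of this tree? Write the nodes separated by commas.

G, S, F, J, E, Z, T, Q, R, X

In-order visits the left subtree, then the node, then the right subtree.
At F: go left to G.
  At G: no left child.
  Visit G.
  At G: go right to S.
    S is a leaf — visit S.
Visit F.
At F: go right to E.
  At E: go left to J.
    J is a leaf — visit J.
  Visit E.
  At E: go right to T.
    At T: go left to Z.
      Z is a leaf — visit Z.
    Visit T.
    At T: go right to X.
      At X: go left to R.
        At R: go left to Q.
          Q is a leaf — visit Q.
        Visit R.
        At R: no right child.
      Visit X.
      At X: no right child.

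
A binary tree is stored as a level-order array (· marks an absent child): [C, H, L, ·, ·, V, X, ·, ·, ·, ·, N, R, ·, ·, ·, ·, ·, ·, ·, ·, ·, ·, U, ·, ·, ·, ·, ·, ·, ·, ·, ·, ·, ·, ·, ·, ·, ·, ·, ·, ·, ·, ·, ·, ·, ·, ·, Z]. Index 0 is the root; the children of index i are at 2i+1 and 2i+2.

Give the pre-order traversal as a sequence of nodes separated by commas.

C, H, L, V, N, U, Z, R, X

Pre-order visits the node, then its left subtree, then its right subtree.
Visit C.
At C: go left to H.
  H is a leaf — visit H.
At C: go right to L.
  Visit L.
  At L: go left to V.
    Visit V.
    At V: go left to N.
      Visit N.
      At N: go left to U.
        Visit U.
        At U: no left child.
        At U: go right to Z.
          Z is a leaf — visit Z.
      At N: no right child.
    At V: go right to R.
      R is a leaf — visit R.
  At L: go right to X.
    X is a leaf — visit X.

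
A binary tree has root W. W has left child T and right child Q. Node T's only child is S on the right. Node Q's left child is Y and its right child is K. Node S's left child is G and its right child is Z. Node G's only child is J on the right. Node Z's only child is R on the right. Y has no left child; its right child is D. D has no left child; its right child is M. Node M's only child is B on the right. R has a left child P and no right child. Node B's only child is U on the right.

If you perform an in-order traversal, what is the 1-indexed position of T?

In-order visits the left subtree, then the node, then the right subtree.
At W: go left to T.
  At T: no left child.
  Visit T.
  At T: go right to S.
    At S: go left to G.
      At G: no left child.
      Visit G.
      At G: go right to J.
        J is a leaf — visit J.
    Visit S.
    At S: go right to Z.
      At Z: no left child.
      Visit Z.
      At Z: go right to R.
        At R: go left to P.
          P is a leaf — visit P.
        Visit R.
        At R: no right child.
Visit W.
At W: go right to Q.
  At Q: go left to Y.
    At Y: no left child.
    Visit Y.
    At Y: go right to D.
      At D: no left child.
      Visit D.
      At D: go right to M.
        At M: no left child.
        Visit M.
        At M: go right to B.
          At B: no left child.
          Visit B.
          At B: go right to U.
            U is a leaf — visit U.
  Visit Q.
  At Q: go right to K.
    K is a leaf — visit K.
Full in-order sequence: T, G, J, S, Z, P, R, W, Y, D, M, B, U, Q, K.

1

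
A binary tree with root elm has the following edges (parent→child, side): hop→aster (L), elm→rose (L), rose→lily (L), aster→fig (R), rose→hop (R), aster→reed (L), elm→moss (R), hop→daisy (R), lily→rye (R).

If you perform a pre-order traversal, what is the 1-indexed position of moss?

10

Pre-order visits the node, then its left subtree, then its right subtree.
Visit elm.
At elm: go left to rose.
  Visit rose.
  At rose: go left to lily.
    Visit lily.
    At lily: no left child.
    At lily: go right to rye.
      rye is a leaf — visit rye.
  At rose: go right to hop.
    Visit hop.
    At hop: go left to aster.
      Visit aster.
      At aster: go left to reed.
        reed is a leaf — visit reed.
      At aster: go right to fig.
        fig is a leaf — visit fig.
    At hop: go right to daisy.
      daisy is a leaf — visit daisy.
At elm: go right to moss.
  moss is a leaf — visit moss.
Full pre-order sequence: elm, rose, lily, rye, hop, aster, reed, fig, daisy, moss.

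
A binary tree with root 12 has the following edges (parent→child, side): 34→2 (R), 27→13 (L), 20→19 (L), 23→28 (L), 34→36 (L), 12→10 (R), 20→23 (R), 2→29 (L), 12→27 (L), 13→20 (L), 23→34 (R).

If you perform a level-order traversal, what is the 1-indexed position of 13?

Level-order visits nodes level by level from the root, left to right within each level.
Level 0: 12
Level 1: 27, 10
Level 2: 13
Level 3: 20
Level 4: 19, 23
Level 5: 28, 34
Level 6: 36, 2
Level 7: 29
Full level-order sequence: 12, 27, 10, 13, 20, 19, 23, 28, 34, 36, 2, 29.

4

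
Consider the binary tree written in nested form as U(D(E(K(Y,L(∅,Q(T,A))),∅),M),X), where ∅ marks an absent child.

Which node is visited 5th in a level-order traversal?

M

Level-order visits nodes level by level from the root, left to right within each level.
Level 0: U
Level 1: D, X
Level 2: E, M
Level 3: K
Level 4: Y, L
Level 5: Q
Level 6: T, A
Full level-order sequence: U, D, X, E, M, K, Y, L, Q, T, A.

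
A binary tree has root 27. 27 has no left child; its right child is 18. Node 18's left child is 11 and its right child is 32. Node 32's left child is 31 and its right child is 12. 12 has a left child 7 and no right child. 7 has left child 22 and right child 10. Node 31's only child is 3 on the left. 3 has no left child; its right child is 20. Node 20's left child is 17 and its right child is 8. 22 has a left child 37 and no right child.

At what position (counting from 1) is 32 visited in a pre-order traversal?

4

Pre-order visits the node, then its left subtree, then its right subtree.
Visit 27.
At 27: no left child.
At 27: go right to 18.
  Visit 18.
  At 18: go left to 11.
    11 is a leaf — visit 11.
  At 18: go right to 32.
    Visit 32.
    At 32: go left to 31.
      Visit 31.
      At 31: go left to 3.
        Visit 3.
        At 3: no left child.
        At 3: go right to 20.
          Visit 20.
          At 20: go left to 17.
            17 is a leaf — visit 17.
          At 20: go right to 8.
            8 is a leaf — visit 8.
      At 31: no right child.
    At 32: go right to 12.
      Visit 12.
      At 12: go left to 7.
        Visit 7.
        At 7: go left to 22.
          Visit 22.
          At 22: go left to 37.
            37 is a leaf — visit 37.
          At 22: no right child.
        At 7: go right to 10.
          10 is a leaf — visit 10.
      At 12: no right child.
Full pre-order sequence: 27, 18, 11, 32, 31, 3, 20, 17, 8, 12, 7, 22, 37, 10.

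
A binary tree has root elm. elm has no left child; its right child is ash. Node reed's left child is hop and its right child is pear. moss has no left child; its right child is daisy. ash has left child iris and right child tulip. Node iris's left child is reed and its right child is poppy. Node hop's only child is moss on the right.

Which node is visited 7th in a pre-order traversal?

daisy

Pre-order visits the node, then its left subtree, then its right subtree.
Visit elm.
At elm: no left child.
At elm: go right to ash.
  Visit ash.
  At ash: go left to iris.
    Visit iris.
    At iris: go left to reed.
      Visit reed.
      At reed: go left to hop.
        Visit hop.
        At hop: no left child.
        At hop: go right to moss.
          Visit moss.
          At moss: no left child.
          At moss: go right to daisy.
            daisy is a leaf — visit daisy.
      At reed: go right to pear.
        pear is a leaf — visit pear.
    At iris: go right to poppy.
      poppy is a leaf — visit poppy.
  At ash: go right to tulip.
    tulip is a leaf — visit tulip.
Full pre-order sequence: elm, ash, iris, reed, hop, moss, daisy, pear, poppy, tulip.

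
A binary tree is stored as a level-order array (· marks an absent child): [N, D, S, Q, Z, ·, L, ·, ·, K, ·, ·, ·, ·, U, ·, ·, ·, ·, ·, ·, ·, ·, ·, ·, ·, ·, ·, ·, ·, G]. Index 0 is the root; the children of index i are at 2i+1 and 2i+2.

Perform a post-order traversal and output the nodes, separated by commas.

Post-order visits the left subtree, then the right subtree, then the node.
At N: go left to D.
  At D: go left to Q.
    Q is a leaf — visit Q.
  At D: go right to Z.
    At Z: go left to K.
      K is a leaf — visit K.
    At Z: no right child.
    Visit Z.
  Visit D.
At N: go right to S.
  At S: no left child.
  At S: go right to L.
    At L: no left child.
    At L: go right to U.
      At U: no left child.
      At U: go right to G.
        G is a leaf — visit G.
      Visit U.
    Visit L.
  Visit S.
Visit N.

Q, K, Z, D, G, U, L, S, N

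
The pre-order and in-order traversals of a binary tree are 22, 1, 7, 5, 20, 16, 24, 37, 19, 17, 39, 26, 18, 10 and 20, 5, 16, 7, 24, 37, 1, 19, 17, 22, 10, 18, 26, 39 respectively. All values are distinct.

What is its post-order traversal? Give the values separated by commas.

20, 16, 5, 37, 24, 7, 17, 19, 1, 10, 18, 26, 39, 22

The first element of pre-order is the root; it splits in-order into left and right subtrees.
Root 22: left subtree has 9 nodes {20, 5, 16, 7, 24, 37, 1, 19, 17}, right has 4 {10, 18, 26, 39}.
  Root 1: left subtree has 6 nodes {20, 5, 16, 7, 24, 37}, right has 2 {19, 17}.
    Root 7: left subtree has 3 nodes {20, 5, 16}, right has 2 {24, 37}.
      Root 5: left subtree has 1 node {20}, right has 1 {16}.
      Root 24: left subtree has 0 nodes { }, right has 1 {37}.
    Root 19: left subtree has 0 nodes { }, right has 1 {17}.
  Root 39: left subtree has 3 nodes {10, 18, 26}, right has 0 { }.
    Root 26: left subtree has 2 nodes {10, 18}, right has 0 { }.
      Root 18: left subtree has 1 node {10}, right has 0 { }.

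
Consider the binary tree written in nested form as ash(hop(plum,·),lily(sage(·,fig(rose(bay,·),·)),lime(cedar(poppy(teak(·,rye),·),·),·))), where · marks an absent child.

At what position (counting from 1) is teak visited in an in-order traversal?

9

In-order visits the left subtree, then the node, then the right subtree.
At ash: go left to hop.
  At hop: go left to plum.
    plum is a leaf — visit plum.
  Visit hop.
  At hop: no right child.
Visit ash.
At ash: go right to lily.
  At lily: go left to sage.
    At sage: no left child.
    Visit sage.
    At sage: go right to fig.
      At fig: go left to rose.
        At rose: go left to bay.
          bay is a leaf — visit bay.
        Visit rose.
        At rose: no right child.
      Visit fig.
      At fig: no right child.
  Visit lily.
  At lily: go right to lime.
    At lime: go left to cedar.
      At cedar: go left to poppy.
        At poppy: go left to teak.
          At teak: no left child.
          Visit teak.
          At teak: go right to rye.
            rye is a leaf — visit rye.
        Visit poppy.
        At poppy: no right child.
      Visit cedar.
      At cedar: no right child.
    Visit lime.
    At lime: no right child.
Full in-order sequence: plum, hop, ash, sage, bay, rose, fig, lily, teak, rye, poppy, cedar, lime.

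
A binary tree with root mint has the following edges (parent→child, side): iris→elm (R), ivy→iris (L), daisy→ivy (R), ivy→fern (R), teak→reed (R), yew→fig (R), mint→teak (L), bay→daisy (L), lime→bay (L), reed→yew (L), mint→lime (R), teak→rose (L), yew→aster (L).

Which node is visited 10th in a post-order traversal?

Post-order visits the left subtree, then the right subtree, then the node.
At mint: go left to teak.
  At teak: go left to rose.
    rose is a leaf — visit rose.
  At teak: go right to reed.
    At reed: go left to yew.
      At yew: go left to aster.
        aster is a leaf — visit aster.
      At yew: go right to fig.
        fig is a leaf — visit fig.
      Visit yew.
    At reed: no right child.
    Visit reed.
  Visit teak.
At mint: go right to lime.
  At lime: go left to bay.
    At bay: go left to daisy.
      At daisy: no left child.
      At daisy: go right to ivy.
        At ivy: go left to iris.
          At iris: no left child.
          At iris: go right to elm.
            elm is a leaf — visit elm.
          Visit iris.
        At ivy: go right to fern.
          fern is a leaf — visit fern.
        Visit ivy.
      Visit daisy.
    At bay: no right child.
    Visit bay.
  At lime: no right child.
  Visit lime.
Visit mint.
Full post-order sequence: rose, aster, fig, yew, reed, teak, elm, iris, fern, ivy, daisy, bay, lime, mint.

ivy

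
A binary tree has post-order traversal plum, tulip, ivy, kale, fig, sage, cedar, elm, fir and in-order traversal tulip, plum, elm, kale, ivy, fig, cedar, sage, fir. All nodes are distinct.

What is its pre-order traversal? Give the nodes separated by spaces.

fir elm tulip plum cedar fig kale ivy sage

The last element of post-order is the root; it splits in-order into left and right subtrees.
Root fir: left subtree has 8 nodes {tulip, plum, elm, kale, ivy, fig, cedar, sage}, right has 0 { }.
  Root elm: left subtree has 2 nodes {tulip, plum}, right has 5 {kale, ivy, fig, cedar, sage}.
    Root tulip: left subtree has 0 nodes { }, right has 1 {plum}.
    Root cedar: left subtree has 3 nodes {kale, ivy, fig}, right has 1 {sage}.
      Root fig: left subtree has 2 nodes {kale, ivy}, right has 0 { }.
        Root kale: left subtree has 0 nodes { }, right has 1 {ivy}.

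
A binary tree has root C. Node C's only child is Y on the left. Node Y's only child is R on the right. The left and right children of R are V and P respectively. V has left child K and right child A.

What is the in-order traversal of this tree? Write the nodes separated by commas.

Y, K, V, A, R, P, C

In-order visits the left subtree, then the node, then the right subtree.
At C: go left to Y.
  At Y: no left child.
  Visit Y.
  At Y: go right to R.
    At R: go left to V.
      At V: go left to K.
        K is a leaf — visit K.
      Visit V.
      At V: go right to A.
        A is a leaf — visit A.
    Visit R.
    At R: go right to P.
      P is a leaf — visit P.
Visit C.
At C: no right child.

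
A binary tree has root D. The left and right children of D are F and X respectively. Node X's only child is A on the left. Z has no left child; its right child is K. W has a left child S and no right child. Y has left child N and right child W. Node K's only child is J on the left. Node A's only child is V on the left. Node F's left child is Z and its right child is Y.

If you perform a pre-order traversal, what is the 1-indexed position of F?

Pre-order visits the node, then its left subtree, then its right subtree.
Visit D.
At D: go left to F.
  Visit F.
  At F: go left to Z.
    Visit Z.
    At Z: no left child.
    At Z: go right to K.
      Visit K.
      At K: go left to J.
        J is a leaf — visit J.
      At K: no right child.
  At F: go right to Y.
    Visit Y.
    At Y: go left to N.
      N is a leaf — visit N.
    At Y: go right to W.
      Visit W.
      At W: go left to S.
        S is a leaf — visit S.
      At W: no right child.
At D: go right to X.
  Visit X.
  At X: go left to A.
    Visit A.
    At A: go left to V.
      V is a leaf — visit V.
    At A: no right child.
  At X: no right child.
Full pre-order sequence: D, F, Z, K, J, Y, N, W, S, X, A, V.

2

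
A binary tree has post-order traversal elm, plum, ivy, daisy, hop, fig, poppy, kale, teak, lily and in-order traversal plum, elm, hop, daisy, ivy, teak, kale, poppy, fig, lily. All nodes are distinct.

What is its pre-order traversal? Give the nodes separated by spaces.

The last element of post-order is the root; it splits in-order into left and right subtrees.
Root lily: left subtree has 9 nodes {plum, elm, hop, daisy, ivy, teak, kale, poppy, fig}, right has 0 { }.
  Root teak: left subtree has 5 nodes {plum, elm, hop, daisy, ivy}, right has 3 {kale, poppy, fig}.
    Root hop: left subtree has 2 nodes {plum, elm}, right has 2 {daisy, ivy}.
      Root plum: left subtree has 0 nodes { }, right has 1 {elm}.
      Root daisy: left subtree has 0 nodes { }, right has 1 {ivy}.
    Root kale: left subtree has 0 nodes { }, right has 2 {poppy, fig}.
      Root poppy: left subtree has 0 nodes { }, right has 1 {fig}.

lily teak hop plum elm daisy ivy kale poppy fig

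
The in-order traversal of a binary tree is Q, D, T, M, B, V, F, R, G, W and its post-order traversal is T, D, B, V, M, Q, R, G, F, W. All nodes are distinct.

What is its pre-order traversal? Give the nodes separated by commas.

W, F, Q, M, D, T, V, B, G, R

The last element of post-order is the root; it splits in-order into left and right subtrees.
Root W: left subtree has 9 nodes {Q, D, T, M, B, V, F, R, G}, right has 0 { }.
  Root F: left subtree has 6 nodes {Q, D, T, M, B, V}, right has 2 {R, G}.
    Root Q: left subtree has 0 nodes { }, right has 5 {D, T, M, B, V}.
      Root M: left subtree has 2 nodes {D, T}, right has 2 {B, V}.
        Root D: left subtree has 0 nodes { }, right has 1 {T}.
        Root V: left subtree has 1 node {B}, right has 0 { }.
    Root G: left subtree has 1 node {R}, right has 0 { }.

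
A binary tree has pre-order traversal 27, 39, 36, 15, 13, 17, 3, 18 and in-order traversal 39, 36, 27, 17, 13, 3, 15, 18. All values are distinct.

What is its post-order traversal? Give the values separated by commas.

The first element of pre-order is the root; it splits in-order into left and right subtrees.
Root 27: left subtree has 2 nodes {39, 36}, right has 5 {17, 13, 3, 15, 18}.
  Root 39: left subtree has 0 nodes { }, right has 1 {36}.
  Root 15: left subtree has 3 nodes {17, 13, 3}, right has 1 {18}.
    Root 13: left subtree has 1 node {17}, right has 1 {3}.

36, 39, 17, 3, 13, 18, 15, 27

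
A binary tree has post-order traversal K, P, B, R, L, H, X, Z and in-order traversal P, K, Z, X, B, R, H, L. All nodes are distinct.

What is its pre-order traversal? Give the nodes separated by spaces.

Z P K X H R B L

The last element of post-order is the root; it splits in-order into left and right subtrees.
Root Z: left subtree has 2 nodes {P, K}, right has 5 {X, B, R, H, L}.
  Root P: left subtree has 0 nodes { }, right has 1 {K}.
  Root X: left subtree has 0 nodes { }, right has 4 {B, R, H, L}.
    Root H: left subtree has 2 nodes {B, R}, right has 1 {L}.
      Root R: left subtree has 1 node {B}, right has 0 { }.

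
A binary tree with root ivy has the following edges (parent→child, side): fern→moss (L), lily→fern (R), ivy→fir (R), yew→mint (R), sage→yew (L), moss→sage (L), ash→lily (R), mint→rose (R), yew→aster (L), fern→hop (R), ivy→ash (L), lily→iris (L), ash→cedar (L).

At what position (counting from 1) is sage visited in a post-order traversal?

Post-order visits the left subtree, then the right subtree, then the node.
At ivy: go left to ash.
  At ash: go left to cedar.
    cedar is a leaf — visit cedar.
  At ash: go right to lily.
    At lily: go left to iris.
      iris is a leaf — visit iris.
    At lily: go right to fern.
      At fern: go left to moss.
        At moss: go left to sage.
          At sage: go left to yew.
            At yew: go left to aster.
              aster is a leaf — visit aster.
            At yew: go right to mint.
              At mint: no left child.
              At mint: go right to rose.
                rose is a leaf — visit rose.
              Visit mint.
            Visit yew.
          At sage: no right child.
          Visit sage.
        At moss: no right child.
        Visit moss.
      At fern: go right to hop.
        hop is a leaf — visit hop.
      Visit fern.
    Visit lily.
  Visit ash.
At ivy: go right to fir.
  fir is a leaf — visit fir.
Visit ivy.
Full post-order sequence: cedar, iris, aster, rose, mint, yew, sage, moss, hop, fern, lily, ash, fir, ivy.

7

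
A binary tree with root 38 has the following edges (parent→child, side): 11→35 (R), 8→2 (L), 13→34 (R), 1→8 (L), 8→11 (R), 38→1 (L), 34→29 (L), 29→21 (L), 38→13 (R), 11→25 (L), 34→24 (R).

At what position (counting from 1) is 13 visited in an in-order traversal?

In-order visits the left subtree, then the node, then the right subtree.
At 38: go left to 1.
  At 1: go left to 8.
    At 8: go left to 2.
      2 is a leaf — visit 2.
    Visit 8.
    At 8: go right to 11.
      At 11: go left to 25.
        25 is a leaf — visit 25.
      Visit 11.
      At 11: go right to 35.
        35 is a leaf — visit 35.
  Visit 1.
  At 1: no right child.
Visit 38.
At 38: go right to 13.
  At 13: no left child.
  Visit 13.
  At 13: go right to 34.
    At 34: go left to 29.
      At 29: go left to 21.
        21 is a leaf — visit 21.
      Visit 29.
      At 29: no right child.
    Visit 34.
    At 34: go right to 24.
      24 is a leaf — visit 24.
Full in-order sequence: 2, 8, 25, 11, 35, 1, 38, 13, 21, 29, 34, 24.

8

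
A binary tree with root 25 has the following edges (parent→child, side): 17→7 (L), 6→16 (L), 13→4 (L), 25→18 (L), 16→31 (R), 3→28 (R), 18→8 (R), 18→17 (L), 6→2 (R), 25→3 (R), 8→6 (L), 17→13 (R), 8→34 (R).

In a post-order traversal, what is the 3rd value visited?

13

Post-order visits the left subtree, then the right subtree, then the node.
At 25: go left to 18.
  At 18: go left to 17.
    At 17: go left to 7.
      7 is a leaf — visit 7.
    At 17: go right to 13.
      At 13: go left to 4.
        4 is a leaf — visit 4.
      At 13: no right child.
      Visit 13.
    Visit 17.
  At 18: go right to 8.
    At 8: go left to 6.
      At 6: go left to 16.
        At 16: no left child.
        At 16: go right to 31.
          31 is a leaf — visit 31.
        Visit 16.
      At 6: go right to 2.
        2 is a leaf — visit 2.
      Visit 6.
    At 8: go right to 34.
      34 is a leaf — visit 34.
    Visit 8.
  Visit 18.
At 25: go right to 3.
  At 3: no left child.
  At 3: go right to 28.
    28 is a leaf — visit 28.
  Visit 3.
Visit 25.
Full post-order sequence: 7, 4, 13, 17, 31, 16, 2, 6, 34, 8, 18, 28, 3, 25.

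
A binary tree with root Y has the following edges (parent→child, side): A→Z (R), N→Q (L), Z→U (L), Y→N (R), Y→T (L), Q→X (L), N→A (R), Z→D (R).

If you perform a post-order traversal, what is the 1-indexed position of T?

Post-order visits the left subtree, then the right subtree, then the node.
At Y: go left to T.
  T is a leaf — visit T.
At Y: go right to N.
  At N: go left to Q.
    At Q: go left to X.
      X is a leaf — visit X.
    At Q: no right child.
    Visit Q.
  At N: go right to A.
    At A: no left child.
    At A: go right to Z.
      At Z: go left to U.
        U is a leaf — visit U.
      At Z: go right to D.
        D is a leaf — visit D.
      Visit Z.
    Visit A.
  Visit N.
Visit Y.
Full post-order sequence: T, X, Q, U, D, Z, A, N, Y.

1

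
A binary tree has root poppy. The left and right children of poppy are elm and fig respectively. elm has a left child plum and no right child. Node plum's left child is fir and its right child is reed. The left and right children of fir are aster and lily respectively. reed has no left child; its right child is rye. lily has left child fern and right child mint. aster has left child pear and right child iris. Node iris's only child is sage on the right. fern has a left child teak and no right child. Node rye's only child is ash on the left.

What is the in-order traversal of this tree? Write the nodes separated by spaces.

In-order visits the left subtree, then the node, then the right subtree.
At poppy: go left to elm.
  At elm: go left to plum.
    At plum: go left to fir.
      At fir: go left to aster.
        At aster: go left to pear.
          pear is a leaf — visit pear.
        Visit aster.
        At aster: go right to iris.
          At iris: no left child.
          Visit iris.
          At iris: go right to sage.
            sage is a leaf — visit sage.
      Visit fir.
      At fir: go right to lily.
        At lily: go left to fern.
          At fern: go left to teak.
            teak is a leaf — visit teak.
          Visit fern.
          At fern: no right child.
        Visit lily.
        At lily: go right to mint.
          mint is a leaf — visit mint.
    Visit plum.
    At plum: go right to reed.
      At reed: no left child.
      Visit reed.
      At reed: go right to rye.
        At rye: go left to ash.
          ash is a leaf — visit ash.
        Visit rye.
        At rye: no right child.
  Visit elm.
  At elm: no right child.
Visit poppy.
At poppy: go right to fig.
  fig is a leaf — visit fig.

pear aster iris sage fir teak fern lily mint plum reed ash rye elm poppy fig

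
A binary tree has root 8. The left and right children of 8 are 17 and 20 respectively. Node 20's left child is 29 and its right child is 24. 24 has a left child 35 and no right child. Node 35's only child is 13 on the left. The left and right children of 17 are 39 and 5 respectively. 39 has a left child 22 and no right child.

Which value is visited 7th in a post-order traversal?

Post-order visits the left subtree, then the right subtree, then the node.
At 8: go left to 17.
  At 17: go left to 39.
    At 39: go left to 22.
      22 is a leaf — visit 22.
    At 39: no right child.
    Visit 39.
  At 17: go right to 5.
    5 is a leaf — visit 5.
  Visit 17.
At 8: go right to 20.
  At 20: go left to 29.
    29 is a leaf — visit 29.
  At 20: go right to 24.
    At 24: go left to 35.
      At 35: go left to 13.
        13 is a leaf — visit 13.
      At 35: no right child.
      Visit 35.
    At 24: no right child.
    Visit 24.
  Visit 20.
Visit 8.
Full post-order sequence: 22, 39, 5, 17, 29, 13, 35, 24, 20, 8.

35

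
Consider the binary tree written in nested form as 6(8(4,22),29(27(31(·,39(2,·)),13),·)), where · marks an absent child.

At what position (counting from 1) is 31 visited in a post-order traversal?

Post-order visits the left subtree, then the right subtree, then the node.
At 6: go left to 8.
  At 8: go left to 4.
    4 is a leaf — visit 4.
  At 8: go right to 22.
    22 is a leaf — visit 22.
  Visit 8.
At 6: go right to 29.
  At 29: go left to 27.
    At 27: go left to 31.
      At 31: no left child.
      At 31: go right to 39.
        At 39: go left to 2.
          2 is a leaf — visit 2.
        At 39: no right child.
        Visit 39.
      Visit 31.
    At 27: go right to 13.
      13 is a leaf — visit 13.
    Visit 27.
  At 29: no right child.
  Visit 29.
Visit 6.
Full post-order sequence: 4, 22, 8, 2, 39, 31, 13, 27, 29, 6.

6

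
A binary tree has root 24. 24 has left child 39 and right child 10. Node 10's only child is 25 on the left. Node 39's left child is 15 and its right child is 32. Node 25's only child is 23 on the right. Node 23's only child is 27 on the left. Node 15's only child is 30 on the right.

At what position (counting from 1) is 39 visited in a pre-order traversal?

2

Pre-order visits the node, then its left subtree, then its right subtree.
Visit 24.
At 24: go left to 39.
  Visit 39.
  At 39: go left to 15.
    Visit 15.
    At 15: no left child.
    At 15: go right to 30.
      30 is a leaf — visit 30.
  At 39: go right to 32.
    32 is a leaf — visit 32.
At 24: go right to 10.
  Visit 10.
  At 10: go left to 25.
    Visit 25.
    At 25: no left child.
    At 25: go right to 23.
      Visit 23.
      At 23: go left to 27.
        27 is a leaf — visit 27.
      At 23: no right child.
  At 10: no right child.
Full pre-order sequence: 24, 39, 15, 30, 32, 10, 25, 23, 27.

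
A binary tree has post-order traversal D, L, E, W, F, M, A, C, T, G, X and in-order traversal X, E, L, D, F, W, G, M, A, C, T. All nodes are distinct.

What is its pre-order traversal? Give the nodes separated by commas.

The last element of post-order is the root; it splits in-order into left and right subtrees.
Root X: left subtree has 0 nodes { }, right has 10 {E, L, D, F, W, G, M, A, C, T}.
  Root G: left subtree has 5 nodes {E, L, D, F, W}, right has 4 {M, A, C, T}.
    Root F: left subtree has 3 nodes {E, L, D}, right has 1 {W}.
      Root E: left subtree has 0 nodes { }, right has 2 {L, D}.
        Root L: left subtree has 0 nodes { }, right has 1 {D}.
    Root T: left subtree has 3 nodes {M, A, C}, right has 0 { }.
      Root C: left subtree has 2 nodes {M, A}, right has 0 { }.
        Root A: left subtree has 1 node {M}, right has 0 { }.

X, G, F, E, L, D, W, T, C, A, M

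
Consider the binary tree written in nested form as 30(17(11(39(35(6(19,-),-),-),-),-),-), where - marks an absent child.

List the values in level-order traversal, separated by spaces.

30 17 11 39 35 6 19

Level-order visits nodes level by level from the root, left to right within each level.
Level 0: 30
Level 1: 17
Level 2: 11
Level 3: 39
Level 4: 35
Level 5: 6
Level 6: 19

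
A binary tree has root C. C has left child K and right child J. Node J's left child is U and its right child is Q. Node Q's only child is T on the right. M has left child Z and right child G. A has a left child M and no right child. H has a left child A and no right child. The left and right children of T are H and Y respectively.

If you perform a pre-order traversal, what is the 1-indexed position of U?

Pre-order visits the node, then its left subtree, then its right subtree.
Visit C.
At C: go left to K.
  K is a leaf — visit K.
At C: go right to J.
  Visit J.
  At J: go left to U.
    U is a leaf — visit U.
  At J: go right to Q.
    Visit Q.
    At Q: no left child.
    At Q: go right to T.
      Visit T.
      At T: go left to H.
        Visit H.
        At H: go left to A.
          Visit A.
          At A: go left to M.
            Visit M.
            At M: go left to Z.
              Z is a leaf — visit Z.
            At M: go right to G.
              G is a leaf — visit G.
          At A: no right child.
        At H: no right child.
      At T: go right to Y.
        Y is a leaf — visit Y.
Full pre-order sequence: C, K, J, U, Q, T, H, A, M, Z, G, Y.

4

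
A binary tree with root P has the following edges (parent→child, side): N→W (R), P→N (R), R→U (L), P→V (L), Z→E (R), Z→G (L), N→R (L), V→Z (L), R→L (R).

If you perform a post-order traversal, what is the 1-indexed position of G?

Post-order visits the left subtree, then the right subtree, then the node.
At P: go left to V.
  At V: go left to Z.
    At Z: go left to G.
      G is a leaf — visit G.
    At Z: go right to E.
      E is a leaf — visit E.
    Visit Z.
  At V: no right child.
  Visit V.
At P: go right to N.
  At N: go left to R.
    At R: go left to U.
      U is a leaf — visit U.
    At R: go right to L.
      L is a leaf — visit L.
    Visit R.
  At N: go right to W.
    W is a leaf — visit W.
  Visit N.
Visit P.
Full post-order sequence: G, E, Z, V, U, L, R, W, N, P.

1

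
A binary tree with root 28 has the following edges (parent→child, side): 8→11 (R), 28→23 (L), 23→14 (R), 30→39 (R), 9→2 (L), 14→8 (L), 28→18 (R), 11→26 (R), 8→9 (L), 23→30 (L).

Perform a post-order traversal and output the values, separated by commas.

Post-order visits the left subtree, then the right subtree, then the node.
At 28: go left to 23.
  At 23: go left to 30.
    At 30: no left child.
    At 30: go right to 39.
      39 is a leaf — visit 39.
    Visit 30.
  At 23: go right to 14.
    At 14: go left to 8.
      At 8: go left to 9.
        At 9: go left to 2.
          2 is a leaf — visit 2.
        At 9: no right child.
        Visit 9.
      At 8: go right to 11.
        At 11: no left child.
        At 11: go right to 26.
          26 is a leaf — visit 26.
        Visit 11.
      Visit 8.
    At 14: no right child.
    Visit 14.
  Visit 23.
At 28: go right to 18.
  18 is a leaf — visit 18.
Visit 28.

39, 30, 2, 9, 26, 11, 8, 14, 23, 18, 28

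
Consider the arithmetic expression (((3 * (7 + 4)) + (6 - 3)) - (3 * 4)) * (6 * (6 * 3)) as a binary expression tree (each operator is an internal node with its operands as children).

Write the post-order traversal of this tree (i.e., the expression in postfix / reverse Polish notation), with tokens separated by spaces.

Post-order on an expression tree gives postfix notation: for each operator, emit left operand, right operand, then the operator.

3 7 4 + * 6 3 - + 3 4 * - 6 6 3 * * *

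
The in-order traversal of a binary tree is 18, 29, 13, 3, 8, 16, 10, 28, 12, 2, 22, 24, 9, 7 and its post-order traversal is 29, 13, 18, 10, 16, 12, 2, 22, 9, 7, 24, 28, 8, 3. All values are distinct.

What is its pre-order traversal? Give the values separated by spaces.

The last element of post-order is the root; it splits in-order into left and right subtrees.
Root 3: left subtree has 3 nodes {18, 29, 13}, right has 10 {8, 16, 10, 28, 12, 2, 22, 24, 9, 7}.
  Root 18: left subtree has 0 nodes { }, right has 2 {29, 13}.
    Root 13: left subtree has 1 node {29}, right has 0 { }.
  Root 8: left subtree has 0 nodes { }, right has 9 {16, 10, 28, 12, 2, 22, 24, 9, 7}.
    Root 28: left subtree has 2 nodes {16, 10}, right has 6 {12, 2, 22, 24, 9, 7}.
      Root 16: left subtree has 0 nodes { }, right has 1 {10}.
      Root 24: left subtree has 3 nodes {12, 2, 22}, right has 2 {9, 7}.
        Root 22: left subtree has 2 nodes {12, 2}, right has 0 { }.
          Root 2: left subtree has 1 node {12}, right has 0 { }.
        Root 7: left subtree has 1 node {9}, right has 0 { }.

3 18 13 29 8 28 16 10 24 22 2 12 7 9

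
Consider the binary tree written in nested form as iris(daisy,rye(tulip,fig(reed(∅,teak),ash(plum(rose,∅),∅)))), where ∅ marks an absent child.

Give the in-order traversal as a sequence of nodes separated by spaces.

daisy iris tulip rye reed teak fig rose plum ash

In-order visits the left subtree, then the node, then the right subtree.
At iris: go left to daisy.
  daisy is a leaf — visit daisy.
Visit iris.
At iris: go right to rye.
  At rye: go left to tulip.
    tulip is a leaf — visit tulip.
  Visit rye.
  At rye: go right to fig.
    At fig: go left to reed.
      At reed: no left child.
      Visit reed.
      At reed: go right to teak.
        teak is a leaf — visit teak.
    Visit fig.
    At fig: go right to ash.
      At ash: go left to plum.
        At plum: go left to rose.
          rose is a leaf — visit rose.
        Visit plum.
        At plum: no right child.
      Visit ash.
      At ash: no right child.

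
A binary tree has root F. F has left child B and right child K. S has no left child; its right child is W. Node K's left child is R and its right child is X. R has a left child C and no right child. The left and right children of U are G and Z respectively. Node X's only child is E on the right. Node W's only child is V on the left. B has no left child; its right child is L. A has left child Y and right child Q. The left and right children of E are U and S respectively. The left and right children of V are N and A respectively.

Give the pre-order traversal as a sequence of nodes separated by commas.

F, B, L, K, R, C, X, E, U, G, Z, S, W, V, N, A, Y, Q

Pre-order visits the node, then its left subtree, then its right subtree.
Visit F.
At F: go left to B.
  Visit B.
  At B: no left child.
  At B: go right to L.
    L is a leaf — visit L.
At F: go right to K.
  Visit K.
  At K: go left to R.
    Visit R.
    At R: go left to C.
      C is a leaf — visit C.
    At R: no right child.
  At K: go right to X.
    Visit X.
    At X: no left child.
    At X: go right to E.
      Visit E.
      At E: go left to U.
        Visit U.
        At U: go left to G.
          G is a leaf — visit G.
        At U: go right to Z.
          Z is a leaf — visit Z.
      At E: go right to S.
        Visit S.
        At S: no left child.
        At S: go right to W.
          Visit W.
          At W: go left to V.
            Visit V.
            At V: go left to N.
              N is a leaf — visit N.
            At V: go right to A.
              Visit A.
              At A: go left to Y.
                Y is a leaf — visit Y.
              At A: go right to Q.
                Q is a leaf — visit Q.
          At W: no right child.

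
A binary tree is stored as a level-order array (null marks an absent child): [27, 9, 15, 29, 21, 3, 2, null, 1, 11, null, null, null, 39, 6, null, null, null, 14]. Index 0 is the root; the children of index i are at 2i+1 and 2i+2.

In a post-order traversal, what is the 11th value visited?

Post-order visits the left subtree, then the right subtree, then the node.
At 27: go left to 9.
  At 9: go left to 29.
    At 29: no left child.
    At 29: go right to 1.
      At 1: no left child.
      At 1: go right to 14.
        14 is a leaf — visit 14.
      Visit 1.
    Visit 29.
  At 9: go right to 21.
    At 21: go left to 11.
      11 is a leaf — visit 11.
    At 21: no right child.
    Visit 21.
  Visit 9.
At 27: go right to 15.
  At 15: go left to 3.
    3 is a leaf — visit 3.
  At 15: go right to 2.
    At 2: go left to 39.
      39 is a leaf — visit 39.
    At 2: go right to 6.
      6 is a leaf — visit 6.
    Visit 2.
  Visit 15.
Visit 27.
Full post-order sequence: 14, 1, 29, 11, 21, 9, 3, 39, 6, 2, 15, 27.

15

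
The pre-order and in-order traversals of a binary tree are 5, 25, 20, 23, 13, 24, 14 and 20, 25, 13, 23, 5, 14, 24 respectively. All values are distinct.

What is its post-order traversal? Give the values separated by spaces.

The first element of pre-order is the root; it splits in-order into left and right subtrees.
Root 5: left subtree has 4 nodes {20, 25, 13, 23}, right has 2 {14, 24}.
  Root 25: left subtree has 1 node {20}, right has 2 {13, 23}.
    Root 23: left subtree has 1 node {13}, right has 0 { }.
  Root 24: left subtree has 1 node {14}, right has 0 { }.

20 13 23 25 14 24 5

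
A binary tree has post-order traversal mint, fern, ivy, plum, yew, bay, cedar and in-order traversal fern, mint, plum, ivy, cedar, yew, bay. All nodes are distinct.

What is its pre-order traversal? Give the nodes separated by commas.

cedar, plum, fern, mint, ivy, bay, yew

The last element of post-order is the root; it splits in-order into left and right subtrees.
Root cedar: left subtree has 4 nodes {fern, mint, plum, ivy}, right has 2 {yew, bay}.
  Root plum: left subtree has 2 nodes {fern, mint}, right has 1 {ivy}.
    Root fern: left subtree has 0 nodes { }, right has 1 {mint}.
  Root bay: left subtree has 1 node {yew}, right has 0 { }.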